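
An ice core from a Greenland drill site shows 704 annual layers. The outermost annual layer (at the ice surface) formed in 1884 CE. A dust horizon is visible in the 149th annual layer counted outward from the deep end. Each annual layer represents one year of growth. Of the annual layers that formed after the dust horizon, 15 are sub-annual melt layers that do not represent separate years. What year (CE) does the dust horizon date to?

1344 CE

Between annual layer 149 and the ice surface there are 704 − 149 = 555 annual layers.
Removing the 15 false annual layers leaves 555 − 15 = 540 true annual layers beyond the dust horizon.
Counting back 540 years from 1884 CE places the dust horizon in 1884 − 540 = 1344 CE.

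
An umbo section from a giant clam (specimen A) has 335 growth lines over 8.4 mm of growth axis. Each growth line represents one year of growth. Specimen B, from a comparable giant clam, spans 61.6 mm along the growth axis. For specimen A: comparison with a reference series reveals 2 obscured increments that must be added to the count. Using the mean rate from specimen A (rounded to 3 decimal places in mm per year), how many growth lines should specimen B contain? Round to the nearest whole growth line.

2464 growth lines

Specimen A: correcting the raw count gives 335 + 2 = 337 true growth lines.
A: Mean rate = 8.4 mm / 337 years ≈ 0.025 mm/yr.
Specimen B: 61.6 mm / 0.025 mm per year = 2464.00 years ≈ 2464 growth lines.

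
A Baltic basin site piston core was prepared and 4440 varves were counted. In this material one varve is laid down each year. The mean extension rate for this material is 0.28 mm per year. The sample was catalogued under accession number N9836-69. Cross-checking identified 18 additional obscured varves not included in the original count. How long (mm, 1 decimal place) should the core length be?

1248.2 mm

Correcting the raw count gives 4440 + 18 = 4458 true varves.
4458 years at 0.28 mm/year gives 0.28 × 4458 = 1248.2 mm.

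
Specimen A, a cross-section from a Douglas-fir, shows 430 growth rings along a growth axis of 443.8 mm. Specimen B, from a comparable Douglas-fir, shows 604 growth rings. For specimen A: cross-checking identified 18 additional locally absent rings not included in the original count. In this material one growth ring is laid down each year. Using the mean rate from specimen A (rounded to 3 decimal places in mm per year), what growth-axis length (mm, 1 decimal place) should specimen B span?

598.6 mm

Specimen A: adjusted count: 430 + 18 = 448 growth rings.
A: Extension rate ≈ 443.8 / 448 = 0.991 mm/yr.
For B, 0.991 mm/year × 604 years = 598.6 mm.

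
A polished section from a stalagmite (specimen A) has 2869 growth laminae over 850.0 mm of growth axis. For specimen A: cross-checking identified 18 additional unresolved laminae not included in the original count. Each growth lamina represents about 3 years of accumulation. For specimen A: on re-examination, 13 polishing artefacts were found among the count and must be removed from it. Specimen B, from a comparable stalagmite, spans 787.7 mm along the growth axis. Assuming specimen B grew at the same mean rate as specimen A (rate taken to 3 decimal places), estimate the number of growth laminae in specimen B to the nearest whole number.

2652 growth laminae

Specimen A: after corrections the count is 2869 − 13 + 18 = 2874 growth laminae.
Specimen A: at 3 years per growth lamina, 2874 × 3 = 8622 years.
A: Mean rate = 850.0 mm / 8622 years ≈ 0.099 mm/year.
Specimen B: 787.7 mm / 0.099 mm per year = 7956.57 years; at 3 years per growth lamina that is 7956.57 / 3 ≈ 2652 growth laminae.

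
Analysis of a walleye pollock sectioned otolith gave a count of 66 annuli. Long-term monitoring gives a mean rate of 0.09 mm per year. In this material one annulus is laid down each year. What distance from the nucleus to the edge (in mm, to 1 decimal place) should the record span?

The record spans 66 years at 0.09 mm per year.
66 years at 0.09 mm/year gives 0.09 × 66 = 5.9 mm.

5.9 mm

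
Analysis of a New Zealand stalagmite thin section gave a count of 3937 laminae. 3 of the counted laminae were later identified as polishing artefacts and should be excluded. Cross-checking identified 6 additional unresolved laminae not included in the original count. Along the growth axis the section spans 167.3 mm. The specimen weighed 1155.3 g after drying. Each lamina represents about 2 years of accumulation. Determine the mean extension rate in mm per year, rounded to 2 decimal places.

True lamina count = 3937 − 3 + 6 = 3940.
At 2 years per lamina, 3940 × 2 = 7880 years.
Mean rate = 167.3 mm / 7880 years ≈ 0.02 mm per year.

0.02 mm per year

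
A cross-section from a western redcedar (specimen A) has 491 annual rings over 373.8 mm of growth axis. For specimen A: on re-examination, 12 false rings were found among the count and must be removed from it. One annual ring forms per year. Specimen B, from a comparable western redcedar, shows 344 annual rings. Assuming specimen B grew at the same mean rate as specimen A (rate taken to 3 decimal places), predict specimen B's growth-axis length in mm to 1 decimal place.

268.3 mm

Specimen A: adjusted count: 491 − 12 = 479 annual rings.
A: 373.8 mm over 479 years gives 373.8 / 479 ≈ 0.780 mm/year.
For B, 0.780 mm/year × 344 years = 268.3 mm.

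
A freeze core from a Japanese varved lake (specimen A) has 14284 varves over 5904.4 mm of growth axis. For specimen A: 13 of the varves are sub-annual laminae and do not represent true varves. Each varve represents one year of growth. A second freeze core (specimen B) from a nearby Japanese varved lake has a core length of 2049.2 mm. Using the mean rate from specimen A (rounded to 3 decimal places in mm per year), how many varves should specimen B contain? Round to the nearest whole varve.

4950 varves

Specimen A: correcting the raw count gives 14284 − 13 = 14271 true varves.
A: 5904.4 mm over 14271 years gives 5904.4 / 14271 ≈ 0.414 mm/yr.
Specimen B: 2049.2 mm / 0.414 mm per year = 4949.76 years ≈ 4950 varves.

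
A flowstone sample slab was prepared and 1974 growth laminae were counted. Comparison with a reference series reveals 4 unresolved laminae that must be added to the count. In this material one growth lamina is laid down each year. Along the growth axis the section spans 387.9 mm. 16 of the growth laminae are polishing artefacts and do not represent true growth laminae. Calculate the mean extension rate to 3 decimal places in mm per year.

0.198 mm per year

Adjusted count: 1974 − 16 + 4 = 1962 growth laminae.
Extension rate ≈ 387.9 / 1962 = 0.198 mm per year.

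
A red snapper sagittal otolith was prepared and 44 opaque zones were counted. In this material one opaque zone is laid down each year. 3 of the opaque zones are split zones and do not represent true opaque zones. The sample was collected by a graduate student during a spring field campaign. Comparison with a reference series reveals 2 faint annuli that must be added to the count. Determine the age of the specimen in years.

Correcting the raw count gives 44 − 3 + 2 = 43 true opaque zones.
With a one-to-one opaque zone periodicity this is 43 years.

43 years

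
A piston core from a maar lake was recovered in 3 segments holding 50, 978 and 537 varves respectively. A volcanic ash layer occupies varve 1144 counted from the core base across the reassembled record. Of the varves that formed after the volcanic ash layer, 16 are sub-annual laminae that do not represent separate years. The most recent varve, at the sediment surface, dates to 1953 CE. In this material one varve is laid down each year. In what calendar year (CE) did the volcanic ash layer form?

1548 CE

Total varves = 50 + 978 + 537 = 1565.
The volcanic ash layer sits at varve 1144 from the core base, so 1565 − 1144 = 421 varves formed after it.
Excluding 16 false varves: 421 − 16 = 405.
1953 − 405 = 1548 CE.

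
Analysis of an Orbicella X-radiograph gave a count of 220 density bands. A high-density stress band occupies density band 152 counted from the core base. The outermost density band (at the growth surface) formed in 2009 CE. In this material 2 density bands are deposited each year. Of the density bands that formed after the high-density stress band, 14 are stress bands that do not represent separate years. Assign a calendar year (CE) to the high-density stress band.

1982 CE

220 − 152 = 68 density bands lie beyond the high-density stress band toward the growth surface.
68 − 14 false = 54 true density bands after the high-density stress band.
Dividing by 2 density bands per year: 54 / 2 = 27 years.
Counting back 27 years from 2009 CE places the high-density stress band in 2009 − 27 = 1982 CE.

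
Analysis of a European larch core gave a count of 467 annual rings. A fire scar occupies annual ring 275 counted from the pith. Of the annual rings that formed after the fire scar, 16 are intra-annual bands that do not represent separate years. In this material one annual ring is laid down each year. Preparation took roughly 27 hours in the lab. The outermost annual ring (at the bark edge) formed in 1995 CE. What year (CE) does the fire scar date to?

The fire scar sits at annual ring 275 from the pith, so 467 − 275 = 192 annual rings formed after it.
Excluding 16 false annual rings: 192 − 16 = 176.
Counting back 176 years from 1995 CE places the fire scar in 1995 − 176 = 1819 CE.

1819 CE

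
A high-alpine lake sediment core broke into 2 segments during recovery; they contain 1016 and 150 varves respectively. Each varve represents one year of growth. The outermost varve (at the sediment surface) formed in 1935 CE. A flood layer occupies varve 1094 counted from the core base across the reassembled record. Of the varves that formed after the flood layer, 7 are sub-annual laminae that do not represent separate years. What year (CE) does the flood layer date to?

1870 CE

Total varves = 1016 + 150 = 1166.
The flood layer sits at varve 1094 from the core base, so 1166 − 1094 = 72 varves formed after it.
72 − 7 false = 65 true varves after the flood layer.
1935 − 65 = 1870 CE.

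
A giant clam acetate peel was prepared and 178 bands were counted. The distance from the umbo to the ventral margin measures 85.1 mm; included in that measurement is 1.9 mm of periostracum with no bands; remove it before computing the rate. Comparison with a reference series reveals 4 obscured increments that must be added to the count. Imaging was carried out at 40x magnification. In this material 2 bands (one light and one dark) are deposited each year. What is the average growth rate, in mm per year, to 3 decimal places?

0.914 mm per year

Adjusted count: 178 + 4 = 182 bands.
Dividing by 2 bands per year: 182 / 2 = 91 years.
The growth record spans 85.1 − 1.9 = 83.2 mm.
Mean rate = 83.2 mm / 91 years ≈ 0.914 mm per year.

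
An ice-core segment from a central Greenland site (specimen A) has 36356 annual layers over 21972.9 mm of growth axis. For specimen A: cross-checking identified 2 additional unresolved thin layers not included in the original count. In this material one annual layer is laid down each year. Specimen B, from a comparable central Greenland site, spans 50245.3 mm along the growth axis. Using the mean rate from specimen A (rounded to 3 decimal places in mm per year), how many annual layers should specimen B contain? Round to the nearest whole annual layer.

Specimen A: correcting the raw count gives 36356 + 2 = 36358 true annual layers.
A: Mean rate = 21972.9 mm / 36358 years ≈ 0.604 mm/year.
For B, 50245.3 / 0.604 = 83187.58 years ≈ 83188 annual layers.

83188 annual layers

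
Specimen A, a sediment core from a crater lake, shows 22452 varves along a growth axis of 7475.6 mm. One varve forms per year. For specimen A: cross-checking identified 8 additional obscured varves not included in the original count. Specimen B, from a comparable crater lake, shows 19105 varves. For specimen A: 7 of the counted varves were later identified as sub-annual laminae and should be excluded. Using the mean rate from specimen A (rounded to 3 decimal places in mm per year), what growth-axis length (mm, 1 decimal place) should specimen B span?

Specimen A: correcting the raw count gives 22452 − 7 + 8 = 22453 true varves.
A: Extension rate ≈ 7475.6 / 22453 = 0.333 mm/yr.
Length of B = 0.333 × 19105 = 6362.0 mm.

6362.0 mm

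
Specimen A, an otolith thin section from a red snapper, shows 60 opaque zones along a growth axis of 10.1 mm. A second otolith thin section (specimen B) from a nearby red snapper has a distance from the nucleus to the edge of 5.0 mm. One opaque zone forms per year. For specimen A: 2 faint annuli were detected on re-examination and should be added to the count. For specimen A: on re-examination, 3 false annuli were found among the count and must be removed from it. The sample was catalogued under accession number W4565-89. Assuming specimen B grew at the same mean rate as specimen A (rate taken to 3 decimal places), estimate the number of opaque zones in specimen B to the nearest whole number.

Specimen A: true opaque zone count = 60 − 3 + 2 = 59.
A: 10.1 mm over 59 years gives 10.1 / 59 ≈ 0.171 mm/year.
Specimen B: 5.0 mm / 0.171 mm per year = 29.24 years ≈ 29 opaque zones.

29 opaque zones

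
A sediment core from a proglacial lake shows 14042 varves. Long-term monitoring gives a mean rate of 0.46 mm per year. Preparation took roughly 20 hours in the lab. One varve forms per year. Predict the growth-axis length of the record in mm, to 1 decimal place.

The record spans 14042 years at 0.46 mm per year.
14042 years at 0.46 mm/year gives 0.46 × 14042 = 6459.3 mm.

6459.3 mm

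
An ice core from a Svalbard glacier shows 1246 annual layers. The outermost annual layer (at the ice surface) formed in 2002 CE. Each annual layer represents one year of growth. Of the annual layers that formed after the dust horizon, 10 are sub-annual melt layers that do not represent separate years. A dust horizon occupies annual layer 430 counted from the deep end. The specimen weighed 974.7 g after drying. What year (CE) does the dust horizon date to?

Between annual layer 430 and the ice surface there are 1246 − 430 = 816 annual layers.
816 − 10 false = 806 true annual layers after the dust horizon.
The annual layer at the ice surface is 2002 CE, so the dust horizon dates to 2002 − 806 = 1196 CE.

1196 CE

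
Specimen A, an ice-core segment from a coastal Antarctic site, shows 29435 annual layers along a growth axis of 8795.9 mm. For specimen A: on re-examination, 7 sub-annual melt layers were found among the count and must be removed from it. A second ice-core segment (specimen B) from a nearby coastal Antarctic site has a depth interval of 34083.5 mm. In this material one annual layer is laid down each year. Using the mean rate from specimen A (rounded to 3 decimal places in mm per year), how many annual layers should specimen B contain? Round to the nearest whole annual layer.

Specimen A: true annual layer count = 29435 − 7 = 29428.
A: Mean rate = 8795.9 mm / 29428 years ≈ 0.299 mm/yr.
B spans 34083.5 / 0.299 = 113991.64 years ≈ 113992 annual layers.

113992 annual layers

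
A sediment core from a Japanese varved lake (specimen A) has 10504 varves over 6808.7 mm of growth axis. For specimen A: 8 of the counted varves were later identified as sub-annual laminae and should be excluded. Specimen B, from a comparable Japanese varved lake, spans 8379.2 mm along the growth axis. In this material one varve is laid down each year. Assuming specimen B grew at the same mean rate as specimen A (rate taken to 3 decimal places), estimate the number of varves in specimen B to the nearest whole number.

12911 varves

Specimen A: after corrections the count is 10504 − 8 = 10496 varves.
A: Extension rate ≈ 6808.7 / 10496 = 0.649 mm/yr.
B spans 8379.2 / 0.649 = 12910.94 years ≈ 12911 varves.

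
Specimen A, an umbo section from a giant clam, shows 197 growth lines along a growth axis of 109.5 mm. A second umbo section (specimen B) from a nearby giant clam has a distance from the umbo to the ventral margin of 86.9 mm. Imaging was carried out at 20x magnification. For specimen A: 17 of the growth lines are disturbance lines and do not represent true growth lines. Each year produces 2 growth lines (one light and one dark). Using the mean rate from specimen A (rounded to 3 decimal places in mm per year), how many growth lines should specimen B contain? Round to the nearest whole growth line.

Specimen A: correcting the raw count gives 197 − 17 = 180 true growth lines.
Specimen A: with 2 growth lines per year, 180 / 2 = 90 years.
A: 109.5 mm over 90 years gives 109.5 / 90 ≈ 1.217 mm/yr.
B spans 86.9 / 1.217 = 71.41 years; at 2 growth lines per year that is 71.41 × 2 ≈ 143 growth lines.

143 growth lines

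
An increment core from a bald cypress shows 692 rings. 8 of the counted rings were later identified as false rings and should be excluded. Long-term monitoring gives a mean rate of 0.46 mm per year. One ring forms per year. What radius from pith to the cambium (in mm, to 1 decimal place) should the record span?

314.6 mm

After corrections the count is 692 − 8 = 684 rings.
Predicted length = 0.46 mm/year × 684 years = 314.6 mm.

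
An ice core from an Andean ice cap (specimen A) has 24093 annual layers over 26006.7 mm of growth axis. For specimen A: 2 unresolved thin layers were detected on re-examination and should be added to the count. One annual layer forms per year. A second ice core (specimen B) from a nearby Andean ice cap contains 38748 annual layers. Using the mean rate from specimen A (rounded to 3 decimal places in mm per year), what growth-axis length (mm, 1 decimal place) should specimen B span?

41809.1 mm

Specimen A: true annual layer count = 24093 + 2 = 24095.
A: 26006.7 mm over 24095 years gives 26006.7 / 24095 ≈ 1.079 mm/year.
Length of B = 1.079 × 38748 = 41809.1 mm.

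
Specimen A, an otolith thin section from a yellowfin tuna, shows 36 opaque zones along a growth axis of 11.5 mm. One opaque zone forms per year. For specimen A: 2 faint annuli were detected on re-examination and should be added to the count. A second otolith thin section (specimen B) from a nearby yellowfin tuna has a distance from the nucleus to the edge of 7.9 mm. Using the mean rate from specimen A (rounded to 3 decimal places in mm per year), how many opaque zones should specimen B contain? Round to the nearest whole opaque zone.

26 opaque zones

Specimen A: correcting the raw count gives 36 + 2 = 38 true opaque zones.
A: Mean rate = 11.5 mm / 38 years ≈ 0.303 mm/yr.
B spans 7.9 / 0.303 = 26.07 years ≈ 26 opaque zones.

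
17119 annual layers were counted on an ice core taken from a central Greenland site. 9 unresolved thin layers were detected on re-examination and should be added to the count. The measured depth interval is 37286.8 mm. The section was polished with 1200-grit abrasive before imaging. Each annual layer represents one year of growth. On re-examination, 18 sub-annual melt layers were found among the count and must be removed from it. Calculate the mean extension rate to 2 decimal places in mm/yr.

After corrections the count is 17119 − 18 + 9 = 17110 annual layers.
Mean rate = 37286.8 mm / 17110 years ≈ 2.18 mm/yr.

2.18 mm/yr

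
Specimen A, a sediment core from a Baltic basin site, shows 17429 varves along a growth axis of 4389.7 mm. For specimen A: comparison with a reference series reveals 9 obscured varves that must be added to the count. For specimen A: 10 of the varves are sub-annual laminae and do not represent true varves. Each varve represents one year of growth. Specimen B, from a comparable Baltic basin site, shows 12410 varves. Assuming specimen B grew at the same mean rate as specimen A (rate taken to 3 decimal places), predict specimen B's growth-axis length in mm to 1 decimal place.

3127.3 mm

Specimen A: correcting the raw count gives 17429 − 10 + 9 = 17428 true varves.
A: Extension rate ≈ 4389.7 / 17428 = 0.252 mm/yr.
For B, 0.252 mm/year × 12410 years = 3127.3 mm.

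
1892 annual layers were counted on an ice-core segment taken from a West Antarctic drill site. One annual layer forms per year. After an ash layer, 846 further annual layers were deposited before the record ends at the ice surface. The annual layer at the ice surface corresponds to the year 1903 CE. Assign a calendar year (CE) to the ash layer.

846 annual layers post-date the ash layer.
The annual layer at the ice surface is 1903 CE, so the ash layer dates to 1903 − 846 = 1057 CE.

1057 CE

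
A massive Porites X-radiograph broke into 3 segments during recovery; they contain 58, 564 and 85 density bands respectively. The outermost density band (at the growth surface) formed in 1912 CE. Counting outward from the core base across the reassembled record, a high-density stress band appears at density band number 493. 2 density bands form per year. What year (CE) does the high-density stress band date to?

1805 CE

Total density bands = 58 + 564 + 85 = 707.
The high-density stress band sits at density band 493 from the core base, so 707 − 493 = 214 density bands formed after it.
With 2 density bands per year, 214 / 2 = 107 years.
Counting back 107 years from 1912 CE places the high-density stress band in 1912 − 107 = 1805 CE.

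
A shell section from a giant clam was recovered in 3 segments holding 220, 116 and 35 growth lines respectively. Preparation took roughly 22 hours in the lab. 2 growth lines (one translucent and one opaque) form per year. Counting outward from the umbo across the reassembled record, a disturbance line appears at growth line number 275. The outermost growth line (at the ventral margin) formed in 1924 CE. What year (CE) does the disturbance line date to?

1876 CE

Total growth lines = 220 + 116 + 35 = 371.
Between growth line 275 and the ventral margin there are 371 − 275 = 96 growth lines.
96 growth lines at 2 per year is 96 / 2 = 48 years.
1924 − 48 = 1876 CE.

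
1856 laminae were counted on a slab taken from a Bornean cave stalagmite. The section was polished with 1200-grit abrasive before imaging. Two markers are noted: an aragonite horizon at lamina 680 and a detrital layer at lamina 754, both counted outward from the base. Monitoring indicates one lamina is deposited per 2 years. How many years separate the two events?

148 years

754 − 680 = 74 laminae lie between the two events.
Multiplying by 2 years per lamina: 74 × 2 = 148 years.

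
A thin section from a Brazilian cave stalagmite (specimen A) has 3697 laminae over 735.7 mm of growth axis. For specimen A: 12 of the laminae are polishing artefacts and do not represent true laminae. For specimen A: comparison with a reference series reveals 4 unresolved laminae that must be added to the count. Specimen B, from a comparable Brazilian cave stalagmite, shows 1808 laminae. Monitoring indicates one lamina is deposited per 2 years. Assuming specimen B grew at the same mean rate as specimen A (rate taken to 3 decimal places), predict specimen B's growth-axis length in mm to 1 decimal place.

361.6 mm

Specimen A: adjusted count: 3697 − 12 + 4 = 3689 laminae.
Specimen A: 3689 laminae at 2 years each span 3689 × 2 = 7378 years.
A: 735.7 mm over 7378 years gives 735.7 / 7378 ≈ 0.100 mm/year.
Specimen B: 1808 laminae at 2 years each span 1808 × 2 = 3616 years. B's length ≈ 0.100 × 3616 = 361.6 mm.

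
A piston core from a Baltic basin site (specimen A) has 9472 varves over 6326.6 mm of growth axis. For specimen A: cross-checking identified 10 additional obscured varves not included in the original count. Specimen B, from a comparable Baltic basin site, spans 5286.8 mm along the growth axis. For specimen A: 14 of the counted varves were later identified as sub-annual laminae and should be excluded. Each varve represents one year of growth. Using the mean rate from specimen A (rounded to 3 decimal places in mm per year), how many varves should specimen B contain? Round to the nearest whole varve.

Specimen A: true varve count = 9472 − 14 + 10 = 9468.
A: Extension rate ≈ 6326.6 / 9468 = 0.668 mm per year.
For B, 5286.8 / 0.668 = 7914.37 years ≈ 7914 varves.

7914 varves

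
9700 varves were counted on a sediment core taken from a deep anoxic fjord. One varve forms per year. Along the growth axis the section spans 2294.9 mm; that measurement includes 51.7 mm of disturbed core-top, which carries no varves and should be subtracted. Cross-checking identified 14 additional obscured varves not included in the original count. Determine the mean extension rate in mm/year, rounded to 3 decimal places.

Adjusted count: 9700 + 14 = 9714 varves.
Removing the 51.7 mm offcut leaves 2294.9 − 51.7 = 2243.2 mm.
Extension rate ≈ 2243.2 / 9714 = 0.231 mm/year.

0.231 mm/year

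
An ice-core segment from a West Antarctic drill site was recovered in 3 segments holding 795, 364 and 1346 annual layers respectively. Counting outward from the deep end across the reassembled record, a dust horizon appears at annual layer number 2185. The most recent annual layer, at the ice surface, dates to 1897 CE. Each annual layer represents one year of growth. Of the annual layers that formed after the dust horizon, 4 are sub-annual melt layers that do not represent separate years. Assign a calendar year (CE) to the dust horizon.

Total annual layers = 795 + 364 + 1346 = 2505.
2505 − 2185 = 320 annual layers lie beyond the dust horizon toward the ice surface.
Removing the 4 false annual layers leaves 320 − 4 = 316 true annual layers beyond the dust horizon.
1897 − 316 = 1581 CE.

1581 CE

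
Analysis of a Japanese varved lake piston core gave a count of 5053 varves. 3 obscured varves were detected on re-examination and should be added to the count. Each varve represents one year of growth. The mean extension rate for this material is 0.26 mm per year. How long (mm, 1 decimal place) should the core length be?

Adjusted count: 5053 + 3 = 5056 varves.
Predicted length = 0.26 mm/year × 5056 years = 1314.6 mm.

1314.6 mm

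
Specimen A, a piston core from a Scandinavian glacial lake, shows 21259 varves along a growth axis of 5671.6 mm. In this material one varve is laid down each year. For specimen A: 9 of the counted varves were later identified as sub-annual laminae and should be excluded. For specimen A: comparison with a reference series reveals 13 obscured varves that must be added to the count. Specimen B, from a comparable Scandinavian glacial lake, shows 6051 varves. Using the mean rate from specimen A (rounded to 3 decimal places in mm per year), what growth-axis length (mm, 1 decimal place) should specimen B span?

1615.6 mm

Specimen A: true varve count = 21259 − 9 + 13 = 21263.
A: Extension rate ≈ 5671.6 / 21263 = 0.267 mm per year.
Length of B = 0.267 × 6051 = 1615.6 mm.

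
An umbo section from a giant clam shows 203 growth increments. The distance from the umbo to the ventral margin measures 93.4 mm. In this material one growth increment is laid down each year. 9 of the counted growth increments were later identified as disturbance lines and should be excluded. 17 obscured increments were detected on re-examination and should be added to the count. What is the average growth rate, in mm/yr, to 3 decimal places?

0.443 mm/yr

Correcting the raw count gives 203 − 9 + 17 = 211 true growth increments.
93.4 mm over 211 years gives 93.4 / 211 ≈ 0.443 mm/yr.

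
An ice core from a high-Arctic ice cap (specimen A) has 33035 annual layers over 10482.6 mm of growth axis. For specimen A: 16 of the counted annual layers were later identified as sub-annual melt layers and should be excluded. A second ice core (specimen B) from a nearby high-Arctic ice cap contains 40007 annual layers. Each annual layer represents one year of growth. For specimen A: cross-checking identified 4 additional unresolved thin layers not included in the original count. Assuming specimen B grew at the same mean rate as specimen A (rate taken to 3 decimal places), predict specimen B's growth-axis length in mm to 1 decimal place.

Specimen A: after corrections the count is 33035 − 16 + 4 = 33023 annual layers.
A: Mean rate = 10482.6 mm / 33023 years ≈ 0.317 mm/yr.
For B, 0.317 mm/year × 40007 years = 12682.2 mm.

12682.2 mm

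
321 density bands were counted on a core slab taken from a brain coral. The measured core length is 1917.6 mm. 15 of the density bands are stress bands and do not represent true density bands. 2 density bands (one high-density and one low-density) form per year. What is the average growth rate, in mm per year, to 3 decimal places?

12.533 mm per year

After corrections the count is 321 − 15 = 306 density bands.
Dividing by 2 density bands per year: 306 / 2 = 153 years.
Mean rate = 1917.6 mm / 153 years ≈ 12.533 mm per year.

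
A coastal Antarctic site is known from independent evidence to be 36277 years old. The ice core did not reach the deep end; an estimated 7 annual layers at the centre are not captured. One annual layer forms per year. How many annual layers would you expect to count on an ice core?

36270 annual layers

One annual layer per year gives 36277 annual layers over 36277 years.
Subtracting the 7 annual layers not captured gives 36277 − 7 = 36270 annual layers in the record.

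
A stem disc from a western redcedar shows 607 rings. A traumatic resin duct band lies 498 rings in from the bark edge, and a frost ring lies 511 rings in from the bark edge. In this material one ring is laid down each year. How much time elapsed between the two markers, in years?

511 − 498 = 13 rings lie between the two events.
That is 13 years at one ring per year.

13 yr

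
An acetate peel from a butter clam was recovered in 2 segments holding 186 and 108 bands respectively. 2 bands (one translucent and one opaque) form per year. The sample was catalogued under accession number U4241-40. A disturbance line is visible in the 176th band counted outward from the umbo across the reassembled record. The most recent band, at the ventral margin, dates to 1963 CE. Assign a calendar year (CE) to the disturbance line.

1904 CE

Total bands = 186 + 108 = 294.
The disturbance line sits at band 176 from the umbo, so 294 − 176 = 118 bands formed after it.
118 bands at 2 per year is 118 / 2 = 59 years.
The band at the ventral margin is 1963 CE, so the disturbance line dates to 1963 − 59 = 1904 CE.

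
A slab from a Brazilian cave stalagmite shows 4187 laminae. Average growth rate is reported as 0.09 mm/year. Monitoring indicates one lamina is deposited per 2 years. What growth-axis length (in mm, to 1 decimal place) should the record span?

753.7 mm

Multiplying by 2 years per lamina: 4187 × 2 = 8374 years.
Length ≈ 0.09 × 8374 = 753.7 mm.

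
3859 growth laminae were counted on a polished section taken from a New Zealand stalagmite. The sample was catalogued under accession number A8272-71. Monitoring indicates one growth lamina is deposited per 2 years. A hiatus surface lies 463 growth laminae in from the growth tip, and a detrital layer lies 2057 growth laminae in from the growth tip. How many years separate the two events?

3188 yr

Separation: 2057 − 463 = 1594 growth laminae.
1594 growth laminae at 2 years each span 1594 × 2 = 3188 years.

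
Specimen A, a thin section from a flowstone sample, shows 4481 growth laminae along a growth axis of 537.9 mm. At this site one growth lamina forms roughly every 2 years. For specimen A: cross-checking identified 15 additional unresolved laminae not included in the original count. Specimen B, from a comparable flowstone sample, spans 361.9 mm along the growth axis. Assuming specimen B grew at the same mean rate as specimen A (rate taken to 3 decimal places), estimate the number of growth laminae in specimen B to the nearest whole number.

3016 growth laminae

Specimen A: after corrections the count is 4481 + 15 = 4496 growth laminae.
Specimen A: at 2 years per growth lamina, 4496 × 2 = 8992 years.
A: Extension rate ≈ 537.9 / 8992 = 0.060 mm/year.
For B, 361.9 / 0.060 = 6031.67 years; at 2 years per growth lamina that is 6031.67 / 2 ≈ 3016 growth laminae.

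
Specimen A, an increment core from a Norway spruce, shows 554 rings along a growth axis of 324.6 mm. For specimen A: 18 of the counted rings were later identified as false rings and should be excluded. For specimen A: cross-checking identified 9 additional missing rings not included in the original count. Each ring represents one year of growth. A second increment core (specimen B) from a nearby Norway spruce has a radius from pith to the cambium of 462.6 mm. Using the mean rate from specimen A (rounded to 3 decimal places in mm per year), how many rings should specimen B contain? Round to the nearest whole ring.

776 rings

Specimen A: true ring count = 554 − 18 + 9 = 545.
A: Mean rate = 324.6 mm / 545 years ≈ 0.596 mm per year.
B spans 462.6 / 0.596 = 776.17 years ≈ 776 rings.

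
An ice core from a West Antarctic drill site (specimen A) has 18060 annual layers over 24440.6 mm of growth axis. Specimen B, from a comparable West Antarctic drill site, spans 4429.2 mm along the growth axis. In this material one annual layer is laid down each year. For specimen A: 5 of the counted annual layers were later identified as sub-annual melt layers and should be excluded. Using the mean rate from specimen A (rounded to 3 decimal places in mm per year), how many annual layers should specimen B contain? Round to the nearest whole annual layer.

Specimen A: correcting the raw count gives 18060 − 5 = 18055 true annual layers.
A: Mean rate = 24440.6 mm / 18055 years ≈ 1.354 mm/yr.
For B, 4429.2 / 1.354 = 3271.20 years ≈ 3271 annual layers.

3271 annual layers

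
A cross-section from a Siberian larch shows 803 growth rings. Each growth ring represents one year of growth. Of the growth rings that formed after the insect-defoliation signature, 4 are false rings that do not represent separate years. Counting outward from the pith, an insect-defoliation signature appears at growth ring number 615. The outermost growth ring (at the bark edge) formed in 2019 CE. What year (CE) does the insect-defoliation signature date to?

803 − 615 = 188 growth rings lie beyond the insect-defoliation signature toward the bark edge.
Excluding 4 false growth rings: 188 − 4 = 184.
The growth ring at the bark edge is 2019 CE, so the insect-defoliation signature dates to 2019 − 184 = 1835 CE.

1835 CE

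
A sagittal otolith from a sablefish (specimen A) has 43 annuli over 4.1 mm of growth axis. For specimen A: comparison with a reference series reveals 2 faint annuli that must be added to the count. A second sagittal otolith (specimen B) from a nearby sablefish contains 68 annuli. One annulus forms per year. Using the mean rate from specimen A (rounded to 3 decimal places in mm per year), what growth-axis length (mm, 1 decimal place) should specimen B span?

Specimen A: true annulus count = 43 + 2 = 45.
A: Extension rate ≈ 4.1 / 45 = 0.091 mm/yr.
B's length ≈ 0.091 × 68 = 6.2 mm.

6.2 mm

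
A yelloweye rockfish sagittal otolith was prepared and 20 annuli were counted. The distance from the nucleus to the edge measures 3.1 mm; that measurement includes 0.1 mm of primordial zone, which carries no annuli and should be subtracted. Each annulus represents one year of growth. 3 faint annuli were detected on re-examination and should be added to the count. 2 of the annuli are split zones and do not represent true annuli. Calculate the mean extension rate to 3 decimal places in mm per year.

True annulus count = 20 − 2 + 3 = 21.
The growth record spans 3.1 − 0.1 = 3.0 mm.
Mean rate = 3.0 mm / 21 years ≈ 0.143 mm per year.

0.143 mm per year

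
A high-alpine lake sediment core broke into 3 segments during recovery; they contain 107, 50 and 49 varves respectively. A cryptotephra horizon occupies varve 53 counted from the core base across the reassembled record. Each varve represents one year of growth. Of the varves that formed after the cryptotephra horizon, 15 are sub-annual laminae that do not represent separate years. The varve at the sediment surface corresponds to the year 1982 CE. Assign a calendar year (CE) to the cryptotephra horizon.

Total varves = 107 + 50 + 49 = 206.
Between varve 53 and the sediment surface there are 206 − 53 = 153 varves.
Excluding 15 false varves: 153 − 15 = 138.
The varve at the sediment surface is 1982 CE, so the cryptotephra horizon dates to 1982 − 138 = 1844 CE.

1844 CE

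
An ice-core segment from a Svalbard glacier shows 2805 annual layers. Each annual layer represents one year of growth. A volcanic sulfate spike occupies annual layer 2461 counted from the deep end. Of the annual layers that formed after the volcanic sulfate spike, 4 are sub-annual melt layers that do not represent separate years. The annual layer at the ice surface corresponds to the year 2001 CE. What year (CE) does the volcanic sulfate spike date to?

1661 CE

Between annual layer 2461 and the ice surface there are 2805 − 2461 = 344 annual layers.
344 − 4 false = 340 true annual layers after the volcanic sulfate spike.
The annual layer at the ice surface is 2001 CE, so the volcanic sulfate spike dates to 2001 − 340 = 1661 CE.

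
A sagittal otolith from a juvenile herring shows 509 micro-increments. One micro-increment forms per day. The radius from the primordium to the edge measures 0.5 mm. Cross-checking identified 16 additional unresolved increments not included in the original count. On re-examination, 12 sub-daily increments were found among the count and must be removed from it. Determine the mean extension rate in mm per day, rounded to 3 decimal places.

True micro-increment count = 509 − 12 + 16 = 513.
Extension rate ≈ 0.5 / 513 = 0.001 mm per day.

0.001 mm per day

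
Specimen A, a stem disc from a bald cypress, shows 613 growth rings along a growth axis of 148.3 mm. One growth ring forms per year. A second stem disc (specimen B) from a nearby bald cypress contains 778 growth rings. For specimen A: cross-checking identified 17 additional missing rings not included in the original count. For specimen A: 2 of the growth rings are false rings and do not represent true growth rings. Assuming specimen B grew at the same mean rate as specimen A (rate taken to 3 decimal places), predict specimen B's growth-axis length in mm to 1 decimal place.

183.6 mm

Specimen A: true growth ring count = 613 − 2 + 17 = 628.
A: 148.3 mm over 628 years gives 148.3 / 628 ≈ 0.236 mm per year.
For B, 0.236 mm/year × 778 years = 183.6 mm.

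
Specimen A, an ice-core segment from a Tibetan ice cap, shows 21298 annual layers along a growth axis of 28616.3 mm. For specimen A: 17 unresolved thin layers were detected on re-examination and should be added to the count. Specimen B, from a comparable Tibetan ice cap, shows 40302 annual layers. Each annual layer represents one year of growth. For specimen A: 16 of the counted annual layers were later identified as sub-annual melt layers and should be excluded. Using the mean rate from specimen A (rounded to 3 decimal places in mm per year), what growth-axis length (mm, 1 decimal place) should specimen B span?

54165.9 mm

Specimen A: true annual layer count = 21298 − 16 + 17 = 21299.
A: 28616.3 mm over 21299 years gives 28616.3 / 21299 ≈ 1.344 mm/yr.
B's length ≈ 1.344 × 40302 = 54165.9 mm.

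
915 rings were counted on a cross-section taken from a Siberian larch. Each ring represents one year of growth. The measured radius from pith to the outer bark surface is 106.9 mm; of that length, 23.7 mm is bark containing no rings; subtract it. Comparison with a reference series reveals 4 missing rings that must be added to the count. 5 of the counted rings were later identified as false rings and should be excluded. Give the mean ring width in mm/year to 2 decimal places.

0.09 mm/year

Correcting the raw count gives 915 − 5 + 4 = 914 true rings.
Removing the 23.7 mm offcut leaves 106.9 − 23.7 = 83.2 mm.
Extension rate ≈ 83.2 / 914 = 0.09 mm/year.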